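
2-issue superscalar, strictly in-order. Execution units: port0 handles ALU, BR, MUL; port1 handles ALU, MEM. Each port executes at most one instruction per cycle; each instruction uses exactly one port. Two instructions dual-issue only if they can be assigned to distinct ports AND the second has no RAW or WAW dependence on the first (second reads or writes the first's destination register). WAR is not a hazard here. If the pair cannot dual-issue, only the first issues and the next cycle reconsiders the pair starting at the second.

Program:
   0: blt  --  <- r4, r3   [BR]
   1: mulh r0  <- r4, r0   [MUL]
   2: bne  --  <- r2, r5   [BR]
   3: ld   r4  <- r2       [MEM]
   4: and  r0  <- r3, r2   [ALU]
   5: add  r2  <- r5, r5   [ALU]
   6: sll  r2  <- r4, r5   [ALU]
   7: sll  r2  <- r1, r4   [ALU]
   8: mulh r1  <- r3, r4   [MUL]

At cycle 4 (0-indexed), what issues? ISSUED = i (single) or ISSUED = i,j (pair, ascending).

ISSUED = 6

0. blt @i0  | no-port BR/MUL
1. mulh @i1  | no-port MUL/BR
2. bne ld @i2+i3  | dual
3. and add @i4+i5  | dual
4. sll @i6  | WAW r2
5. sll mulh @i7+i8  | dual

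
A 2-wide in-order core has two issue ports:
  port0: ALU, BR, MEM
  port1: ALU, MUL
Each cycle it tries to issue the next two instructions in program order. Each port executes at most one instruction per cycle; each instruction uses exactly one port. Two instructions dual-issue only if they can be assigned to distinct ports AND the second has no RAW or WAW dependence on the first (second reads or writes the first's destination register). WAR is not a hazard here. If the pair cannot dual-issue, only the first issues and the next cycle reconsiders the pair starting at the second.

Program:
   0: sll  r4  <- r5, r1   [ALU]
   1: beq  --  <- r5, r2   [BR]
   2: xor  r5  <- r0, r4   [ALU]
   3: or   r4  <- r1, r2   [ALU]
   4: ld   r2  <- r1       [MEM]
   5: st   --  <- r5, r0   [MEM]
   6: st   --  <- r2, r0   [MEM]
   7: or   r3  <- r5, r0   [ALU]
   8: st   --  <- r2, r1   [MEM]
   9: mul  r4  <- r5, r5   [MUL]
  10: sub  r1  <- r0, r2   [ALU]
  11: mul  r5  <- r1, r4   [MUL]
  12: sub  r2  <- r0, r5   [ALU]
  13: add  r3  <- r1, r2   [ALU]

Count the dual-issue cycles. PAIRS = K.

PAIRS = 4

  cy0 -> i0+i1 (sll+beq) dual
  cy1 -> i2+i3 (xor+or) dual
  cy2 -> i4 (ld) no-port MEM/MEM
  cy3 -> i5 (st) no-port MEM/MEM
  cy4 -> i6+i7 (st+or) dual
  cy5 -> i8+i9 (st+mul) dual
  cy6 -> i10 (sub) RAW r1
  cy7 -> i11 (mul) RAW r5
  cy8 -> i12 (sub) RAW r2
  cy9 -> i13 (add) tail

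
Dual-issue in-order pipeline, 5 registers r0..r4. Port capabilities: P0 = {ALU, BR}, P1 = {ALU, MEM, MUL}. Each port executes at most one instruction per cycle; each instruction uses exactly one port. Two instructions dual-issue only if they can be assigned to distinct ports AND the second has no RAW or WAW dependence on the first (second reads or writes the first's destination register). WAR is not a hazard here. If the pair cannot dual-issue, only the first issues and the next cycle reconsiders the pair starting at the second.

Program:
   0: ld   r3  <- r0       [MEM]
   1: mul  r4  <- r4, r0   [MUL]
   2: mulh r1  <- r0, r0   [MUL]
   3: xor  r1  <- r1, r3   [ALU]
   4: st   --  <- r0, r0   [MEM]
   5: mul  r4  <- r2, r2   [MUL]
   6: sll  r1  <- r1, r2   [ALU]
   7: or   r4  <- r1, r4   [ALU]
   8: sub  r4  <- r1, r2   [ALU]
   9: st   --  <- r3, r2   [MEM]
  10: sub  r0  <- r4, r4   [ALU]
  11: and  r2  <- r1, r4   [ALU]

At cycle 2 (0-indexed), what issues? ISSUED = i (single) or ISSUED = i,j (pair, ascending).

  cy0 -> i0 (ld.MEM) no-port MEM/MUL
  cy1 -> i1 (mul.MUL) no-port MUL/MUL
  cy2 -> i2 (mulh.MUL) RAW+WAW r1
  cy3 -> i3&i4 (xor.ALU/st.MEM) dual
  cy4 -> i5&i6 (mul.MUL/sll.ALU) dual
  cy5 -> i7 (or.ALU) WAW r4
  cy6 -> i8&i9 (sub.ALU/st.MEM) dual
  cy7 -> i10&i11 (sub.ALU/and.ALU) dual

ISSUED = 2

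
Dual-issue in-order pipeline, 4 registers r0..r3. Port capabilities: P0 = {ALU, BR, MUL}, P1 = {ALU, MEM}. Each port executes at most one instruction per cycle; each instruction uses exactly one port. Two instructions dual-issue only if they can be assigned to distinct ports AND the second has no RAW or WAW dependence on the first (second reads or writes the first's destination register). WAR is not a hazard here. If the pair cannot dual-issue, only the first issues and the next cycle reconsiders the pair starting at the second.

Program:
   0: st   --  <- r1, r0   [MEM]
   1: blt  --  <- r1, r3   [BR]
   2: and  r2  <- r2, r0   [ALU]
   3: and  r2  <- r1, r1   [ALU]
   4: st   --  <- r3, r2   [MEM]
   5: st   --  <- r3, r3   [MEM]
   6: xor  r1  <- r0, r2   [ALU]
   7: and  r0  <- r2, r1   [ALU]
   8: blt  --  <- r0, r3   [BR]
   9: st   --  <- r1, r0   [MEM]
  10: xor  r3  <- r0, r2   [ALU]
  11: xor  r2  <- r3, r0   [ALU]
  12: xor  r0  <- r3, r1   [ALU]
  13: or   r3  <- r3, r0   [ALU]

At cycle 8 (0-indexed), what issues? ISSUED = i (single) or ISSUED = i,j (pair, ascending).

[0] i0,i1  st.MEM+blt.BR  -- dual
[1] i2  and.ALU  -- WAW r2
[2] i3  and.ALU  -- RAW r2
[3] i4  st.MEM  -- no-port MEM/MEM
[4] i5,i6  st.MEM+xor.ALU  -- dual
[5] i7  and.ALU  -- RAW r0
[6] i8,i9  blt.BR+st.MEM  -- dual
[7] i10  xor.ALU  -- RAW r3
[8] i11,i12  xor.ALU+xor.ALU  -- dual
[9] i13  or.ALU  -- tail

ISSUED = 11,12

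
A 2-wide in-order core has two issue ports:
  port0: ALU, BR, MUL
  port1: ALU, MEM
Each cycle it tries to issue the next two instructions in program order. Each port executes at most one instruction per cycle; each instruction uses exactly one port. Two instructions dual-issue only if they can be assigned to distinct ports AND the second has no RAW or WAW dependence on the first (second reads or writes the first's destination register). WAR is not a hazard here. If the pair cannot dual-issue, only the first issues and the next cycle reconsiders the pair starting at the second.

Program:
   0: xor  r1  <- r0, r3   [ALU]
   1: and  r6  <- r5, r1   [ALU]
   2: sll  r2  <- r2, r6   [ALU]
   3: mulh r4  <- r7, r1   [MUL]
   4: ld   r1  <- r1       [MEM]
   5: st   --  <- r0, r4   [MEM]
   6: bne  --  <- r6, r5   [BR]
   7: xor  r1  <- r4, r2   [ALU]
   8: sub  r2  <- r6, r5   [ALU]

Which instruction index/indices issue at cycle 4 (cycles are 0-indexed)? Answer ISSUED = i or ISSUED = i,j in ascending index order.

ISSUED = 5,6

  cy0 -> i0 (xor) RAW r1
  cy1 -> i1 (and) RAW r6
  cy2 -> i2/i3 (sll+mulh) dual
  cy3 -> i4 (ld) no-port MEM/MEM
  cy4 -> i5/i6 (st+bne) dual
  cy5 -> i7/i8 (xor+sub) dual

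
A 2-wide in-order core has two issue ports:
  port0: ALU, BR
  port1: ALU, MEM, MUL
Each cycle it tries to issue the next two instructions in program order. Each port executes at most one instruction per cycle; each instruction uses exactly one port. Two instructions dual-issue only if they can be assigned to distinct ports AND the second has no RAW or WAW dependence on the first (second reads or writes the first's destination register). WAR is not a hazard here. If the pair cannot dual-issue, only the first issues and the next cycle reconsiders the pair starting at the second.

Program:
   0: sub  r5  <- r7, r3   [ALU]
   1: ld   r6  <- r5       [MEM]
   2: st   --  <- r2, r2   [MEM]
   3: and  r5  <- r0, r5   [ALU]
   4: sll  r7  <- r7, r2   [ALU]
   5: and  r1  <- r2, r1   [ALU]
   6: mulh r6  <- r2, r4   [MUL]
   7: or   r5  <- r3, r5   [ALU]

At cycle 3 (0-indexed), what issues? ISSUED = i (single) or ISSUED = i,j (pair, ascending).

ISSUED = 4,5

t=0 i0:sub ; RAW r5
t=1 i1:ld ; no-port MEM/MEM
t=2 i2/i3:st+and ; 2-wide
t=3 i4/i5:sll+and ; 2-wide
t=4 i6/i7:mulh+or ; 2-wide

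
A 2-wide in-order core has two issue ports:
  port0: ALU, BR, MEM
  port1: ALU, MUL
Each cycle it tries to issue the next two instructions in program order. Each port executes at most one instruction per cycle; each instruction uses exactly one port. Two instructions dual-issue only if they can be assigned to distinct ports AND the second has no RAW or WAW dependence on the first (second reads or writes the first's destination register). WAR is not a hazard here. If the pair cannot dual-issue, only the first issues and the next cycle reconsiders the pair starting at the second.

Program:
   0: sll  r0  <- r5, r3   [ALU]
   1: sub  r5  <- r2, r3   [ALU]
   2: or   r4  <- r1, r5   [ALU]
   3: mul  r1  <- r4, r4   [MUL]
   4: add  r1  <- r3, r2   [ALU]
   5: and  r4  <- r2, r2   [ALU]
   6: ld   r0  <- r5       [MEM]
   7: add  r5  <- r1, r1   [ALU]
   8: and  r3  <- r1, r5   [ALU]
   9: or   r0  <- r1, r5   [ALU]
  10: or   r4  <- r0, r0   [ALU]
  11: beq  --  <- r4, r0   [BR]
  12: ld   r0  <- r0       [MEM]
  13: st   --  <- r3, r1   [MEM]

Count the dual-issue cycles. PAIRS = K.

0. sll.ALU+sub.ALU @i0+i1  | pair
1. or.ALU @i2  | RAW r4
2. mul.MUL @i3  | WAW r1
3. add.ALU+and.ALU @i4+i5  | pair
4. ld.MEM+add.ALU @i6+i7  | pair
5. and.ALU+or.ALU @i8+i9  | pair
6. or.ALU @i10  | RAW r4
7. beq.BR @i11  | no-port BR/MEM
8. ld.MEM @i12  | no-port MEM/MEM
9. st.MEM @i13  | tail

PAIRS = 4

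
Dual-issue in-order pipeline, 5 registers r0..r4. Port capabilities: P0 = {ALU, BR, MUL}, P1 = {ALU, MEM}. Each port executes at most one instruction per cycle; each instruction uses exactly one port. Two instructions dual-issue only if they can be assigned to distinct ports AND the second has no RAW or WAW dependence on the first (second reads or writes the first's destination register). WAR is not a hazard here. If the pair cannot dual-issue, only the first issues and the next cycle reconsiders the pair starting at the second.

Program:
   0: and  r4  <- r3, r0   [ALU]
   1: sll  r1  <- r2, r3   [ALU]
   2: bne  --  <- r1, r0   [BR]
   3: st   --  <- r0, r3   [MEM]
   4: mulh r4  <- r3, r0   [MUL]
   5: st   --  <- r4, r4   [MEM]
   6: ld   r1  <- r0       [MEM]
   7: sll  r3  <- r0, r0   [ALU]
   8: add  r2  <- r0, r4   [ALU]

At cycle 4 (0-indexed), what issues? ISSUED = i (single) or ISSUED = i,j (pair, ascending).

c0: i0/i1 and.ALU+sll.ALU  2-wide
c1: i2/i3 bne.BR+st.MEM  2-wide
c2: i4 mulh.MUL  RAW r4
c3: i5 st.MEM  no-port MEM/MEM
c4: i6/i7 ld.MEM+sll.ALU  2-wide
c5: i8 add.ALU  tail

ISSUED = 6,7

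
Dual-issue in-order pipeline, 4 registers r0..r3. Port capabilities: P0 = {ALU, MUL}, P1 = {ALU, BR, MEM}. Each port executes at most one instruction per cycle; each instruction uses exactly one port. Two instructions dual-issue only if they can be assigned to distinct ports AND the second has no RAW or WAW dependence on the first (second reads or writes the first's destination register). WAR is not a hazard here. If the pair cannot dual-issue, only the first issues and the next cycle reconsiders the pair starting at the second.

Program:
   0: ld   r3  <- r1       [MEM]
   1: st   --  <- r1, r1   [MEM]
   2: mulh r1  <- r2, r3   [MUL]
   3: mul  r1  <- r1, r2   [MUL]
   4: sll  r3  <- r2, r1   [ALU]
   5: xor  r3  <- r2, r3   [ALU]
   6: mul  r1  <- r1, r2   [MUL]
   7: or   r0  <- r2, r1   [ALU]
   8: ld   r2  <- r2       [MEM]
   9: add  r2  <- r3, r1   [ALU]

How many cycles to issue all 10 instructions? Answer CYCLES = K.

c0: i0 ld.MEM  no-port MEM/MEM
c1: i1,i2 st.MEM/mulh.MUL  pair
c2: i3 mul.MUL  RAW r1
c3: i4 sll.ALU  RAW+WAW r3
c4: i5,i6 xor.ALU/mul.MUL  pair
c5: i7,i8 or.ALU/ld.MEM  pair
c6: i9 add.ALU  tail

CYCLES = 7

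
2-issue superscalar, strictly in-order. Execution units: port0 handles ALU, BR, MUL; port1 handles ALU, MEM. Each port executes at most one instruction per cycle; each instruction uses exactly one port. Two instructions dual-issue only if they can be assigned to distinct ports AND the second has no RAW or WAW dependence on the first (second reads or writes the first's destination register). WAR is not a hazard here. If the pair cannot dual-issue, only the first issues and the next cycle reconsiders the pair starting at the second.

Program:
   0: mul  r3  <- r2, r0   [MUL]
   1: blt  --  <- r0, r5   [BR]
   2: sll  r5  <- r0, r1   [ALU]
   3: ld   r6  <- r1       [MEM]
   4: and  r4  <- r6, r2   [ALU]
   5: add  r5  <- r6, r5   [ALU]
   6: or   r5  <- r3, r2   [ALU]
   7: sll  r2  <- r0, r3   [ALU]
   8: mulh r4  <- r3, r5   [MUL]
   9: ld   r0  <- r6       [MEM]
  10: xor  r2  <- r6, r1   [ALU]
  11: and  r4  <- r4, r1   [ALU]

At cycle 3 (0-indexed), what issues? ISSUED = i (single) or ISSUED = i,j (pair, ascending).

#0 head=0: mul.MUL i0 no-port MUL/BR
#1 head=1: blt.BR;sll.ALU i1+i2 pair
#2 head=3: ld.MEM i3 RAW r6
#3 head=4: and.ALU;add.ALU i4+i5 pair
#4 head=6: or.ALU;sll.ALU i6+i7 pair
#5 head=8: mulh.MUL;ld.MEM i8+i9 pair
#6 head=10: xor.ALU;and.ALU i10+i11 pair

ISSUED = 4,5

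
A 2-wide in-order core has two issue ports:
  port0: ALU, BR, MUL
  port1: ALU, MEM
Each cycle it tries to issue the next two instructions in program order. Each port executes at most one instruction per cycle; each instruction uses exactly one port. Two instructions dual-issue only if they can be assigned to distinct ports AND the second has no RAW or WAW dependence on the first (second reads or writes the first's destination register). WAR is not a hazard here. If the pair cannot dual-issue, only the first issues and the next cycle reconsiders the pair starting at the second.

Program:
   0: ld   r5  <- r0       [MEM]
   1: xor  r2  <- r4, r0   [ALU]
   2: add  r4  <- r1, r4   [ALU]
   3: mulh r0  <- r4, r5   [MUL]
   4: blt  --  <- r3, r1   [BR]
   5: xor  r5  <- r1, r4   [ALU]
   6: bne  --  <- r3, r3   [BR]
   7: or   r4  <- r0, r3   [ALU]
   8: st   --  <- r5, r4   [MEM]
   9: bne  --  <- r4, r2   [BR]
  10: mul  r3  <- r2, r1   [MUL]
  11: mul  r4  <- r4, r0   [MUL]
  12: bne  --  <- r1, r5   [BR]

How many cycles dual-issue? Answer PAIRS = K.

0. ld+xor @i0&i1  | dual
1. add @i2  | RAW r4
2. mulh @i3  | no-port MUL/BR
3. blt+xor @i4&i5  | dual
4. bne+or @i6&i7  | dual
5. st+bne @i8&i9  | dual
6. mul @i10  | no-port MUL/MUL
7. mul @i11  | no-port MUL/BR
8. bne @i12  | tail

PAIRS = 4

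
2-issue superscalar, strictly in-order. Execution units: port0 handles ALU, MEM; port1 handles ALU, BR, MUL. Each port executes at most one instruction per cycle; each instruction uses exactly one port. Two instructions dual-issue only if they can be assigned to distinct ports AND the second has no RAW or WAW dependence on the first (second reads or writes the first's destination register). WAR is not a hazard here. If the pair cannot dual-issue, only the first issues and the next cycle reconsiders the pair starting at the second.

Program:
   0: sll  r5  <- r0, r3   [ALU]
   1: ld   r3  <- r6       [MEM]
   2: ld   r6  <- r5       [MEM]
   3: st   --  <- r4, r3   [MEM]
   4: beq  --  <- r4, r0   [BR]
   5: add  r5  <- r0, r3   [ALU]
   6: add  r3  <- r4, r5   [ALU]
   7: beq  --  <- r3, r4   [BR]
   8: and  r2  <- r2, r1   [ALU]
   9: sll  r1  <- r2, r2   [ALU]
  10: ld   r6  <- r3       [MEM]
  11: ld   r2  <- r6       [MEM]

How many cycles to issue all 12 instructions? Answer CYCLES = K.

t=0 i0&i1:sll+ld ; pair
t=1 i2:ld ; no-port MEM/MEM
t=2 i3&i4:st+beq ; pair
t=3 i5:add ; RAW r5
t=4 i6:add ; RAW r3
t=5 i7&i8:beq+and ; pair
t=6 i9&i10:sll+ld ; pair
t=7 i11:ld ; tail

CYCLES = 8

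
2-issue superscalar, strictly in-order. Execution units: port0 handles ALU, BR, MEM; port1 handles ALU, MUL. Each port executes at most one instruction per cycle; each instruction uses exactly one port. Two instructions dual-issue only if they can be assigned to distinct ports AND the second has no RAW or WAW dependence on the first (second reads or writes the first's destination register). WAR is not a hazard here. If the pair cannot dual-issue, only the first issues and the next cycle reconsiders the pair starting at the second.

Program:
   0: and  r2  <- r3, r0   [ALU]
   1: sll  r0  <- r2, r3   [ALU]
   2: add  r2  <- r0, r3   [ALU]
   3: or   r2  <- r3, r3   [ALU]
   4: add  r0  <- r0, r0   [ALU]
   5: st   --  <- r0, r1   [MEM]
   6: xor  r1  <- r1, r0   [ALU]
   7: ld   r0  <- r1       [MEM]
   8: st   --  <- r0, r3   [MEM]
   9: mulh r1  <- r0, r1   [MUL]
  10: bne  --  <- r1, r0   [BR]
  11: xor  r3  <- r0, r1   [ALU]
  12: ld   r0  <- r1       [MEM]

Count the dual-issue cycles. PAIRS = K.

PAIRS = 4

c0: i0 and.ALU  RAW r2
c1: i1 sll.ALU  RAW r0
c2: i2 add.ALU  WAW r2
c3: i3&i4 or.ALU/add.ALU  2-wide
c4: i5&i6 st.MEM/xor.ALU  2-wide
c5: i7 ld.MEM  no-port MEM/MEM
c6: i8&i9 st.MEM/mulh.MUL  2-wide
c7: i10&i11 bne.BR/xor.ALU  2-wide
c8: i12 ld.MEM  tail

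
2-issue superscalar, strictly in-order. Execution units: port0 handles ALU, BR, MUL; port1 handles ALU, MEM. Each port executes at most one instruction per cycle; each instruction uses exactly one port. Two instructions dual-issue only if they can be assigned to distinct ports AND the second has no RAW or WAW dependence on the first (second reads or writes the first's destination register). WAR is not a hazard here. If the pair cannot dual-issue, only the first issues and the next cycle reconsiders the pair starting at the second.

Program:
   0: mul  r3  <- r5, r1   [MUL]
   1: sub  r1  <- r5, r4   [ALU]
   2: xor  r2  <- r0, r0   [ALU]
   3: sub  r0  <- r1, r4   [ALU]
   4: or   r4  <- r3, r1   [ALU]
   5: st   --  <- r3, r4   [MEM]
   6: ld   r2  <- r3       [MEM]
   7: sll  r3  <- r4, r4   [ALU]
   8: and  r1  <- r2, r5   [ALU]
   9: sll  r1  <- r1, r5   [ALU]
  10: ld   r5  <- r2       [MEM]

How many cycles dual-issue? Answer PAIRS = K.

#0 head=0: mul.MUL/sub.ALU i0&i1 pair
#1 head=2: xor.ALU/sub.ALU i2&i3 pair
#2 head=4: or.ALU i4 RAW r4
#3 head=5: st.MEM i5 no-port MEM/MEM
#4 head=6: ld.MEM/sll.ALU i6&i7 pair
#5 head=8: and.ALU i8 RAW+WAW r1
#6 head=9: sll.ALU/ld.MEM i9&i10 pair

PAIRS = 4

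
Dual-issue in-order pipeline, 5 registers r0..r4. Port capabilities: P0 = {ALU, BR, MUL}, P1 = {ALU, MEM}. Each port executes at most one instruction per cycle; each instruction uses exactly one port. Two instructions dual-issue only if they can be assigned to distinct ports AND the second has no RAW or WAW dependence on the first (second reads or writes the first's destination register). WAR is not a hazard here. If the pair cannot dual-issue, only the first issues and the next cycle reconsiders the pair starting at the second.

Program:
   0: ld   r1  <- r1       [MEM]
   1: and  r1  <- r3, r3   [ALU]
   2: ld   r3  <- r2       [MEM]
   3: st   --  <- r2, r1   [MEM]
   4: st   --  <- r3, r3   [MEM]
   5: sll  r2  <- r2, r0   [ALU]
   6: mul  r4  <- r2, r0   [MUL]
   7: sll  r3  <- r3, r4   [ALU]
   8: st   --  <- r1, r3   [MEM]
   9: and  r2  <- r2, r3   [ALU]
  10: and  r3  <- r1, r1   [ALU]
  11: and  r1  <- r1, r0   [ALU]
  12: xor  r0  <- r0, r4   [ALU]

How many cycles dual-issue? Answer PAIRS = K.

#0 head=0: ld.MEM i0 WAW r1
#1 head=1: and.ALU/ld.MEM i1+i2 2-wide
#2 head=3: st.MEM i3 no-port MEM/MEM
#3 head=4: st.MEM/sll.ALU i4+i5 2-wide
#4 head=6: mul.MUL i6 RAW r4
#5 head=7: sll.ALU i7 RAW r3
#6 head=8: st.MEM/and.ALU i8+i9 2-wide
#7 head=10: and.ALU/and.ALU i10+i11 2-wide
#8 head=12: xor.ALU i12 tail

PAIRS = 4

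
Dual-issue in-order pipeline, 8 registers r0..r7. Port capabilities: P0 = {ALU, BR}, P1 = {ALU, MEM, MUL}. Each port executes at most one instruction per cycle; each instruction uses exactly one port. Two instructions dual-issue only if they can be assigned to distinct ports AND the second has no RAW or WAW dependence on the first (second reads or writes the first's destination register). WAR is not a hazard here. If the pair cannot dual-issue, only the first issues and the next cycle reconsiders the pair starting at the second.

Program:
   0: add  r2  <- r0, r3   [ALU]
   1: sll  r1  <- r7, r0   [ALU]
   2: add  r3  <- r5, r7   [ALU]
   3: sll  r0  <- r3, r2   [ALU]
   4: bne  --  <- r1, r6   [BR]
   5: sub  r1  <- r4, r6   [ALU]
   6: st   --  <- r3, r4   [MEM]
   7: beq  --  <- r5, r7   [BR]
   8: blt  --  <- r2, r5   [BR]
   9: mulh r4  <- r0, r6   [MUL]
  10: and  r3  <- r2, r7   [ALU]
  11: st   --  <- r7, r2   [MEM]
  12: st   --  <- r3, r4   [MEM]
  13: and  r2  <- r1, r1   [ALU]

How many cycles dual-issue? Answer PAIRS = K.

PAIRS = 6

  cy0 -> i0/i1 (add/sll) 2-wide
  cy1 -> i2 (add) RAW r3
  cy2 -> i3/i4 (sll/bne) 2-wide
  cy3 -> i5/i6 (sub/st) 2-wide
  cy4 -> i7 (beq) no-port BR/BR
  cy5 -> i8/i9 (blt/mulh) 2-wide
  cy6 -> i10/i11 (and/st) 2-wide
  cy7 -> i12/i13 (st/and) 2-wide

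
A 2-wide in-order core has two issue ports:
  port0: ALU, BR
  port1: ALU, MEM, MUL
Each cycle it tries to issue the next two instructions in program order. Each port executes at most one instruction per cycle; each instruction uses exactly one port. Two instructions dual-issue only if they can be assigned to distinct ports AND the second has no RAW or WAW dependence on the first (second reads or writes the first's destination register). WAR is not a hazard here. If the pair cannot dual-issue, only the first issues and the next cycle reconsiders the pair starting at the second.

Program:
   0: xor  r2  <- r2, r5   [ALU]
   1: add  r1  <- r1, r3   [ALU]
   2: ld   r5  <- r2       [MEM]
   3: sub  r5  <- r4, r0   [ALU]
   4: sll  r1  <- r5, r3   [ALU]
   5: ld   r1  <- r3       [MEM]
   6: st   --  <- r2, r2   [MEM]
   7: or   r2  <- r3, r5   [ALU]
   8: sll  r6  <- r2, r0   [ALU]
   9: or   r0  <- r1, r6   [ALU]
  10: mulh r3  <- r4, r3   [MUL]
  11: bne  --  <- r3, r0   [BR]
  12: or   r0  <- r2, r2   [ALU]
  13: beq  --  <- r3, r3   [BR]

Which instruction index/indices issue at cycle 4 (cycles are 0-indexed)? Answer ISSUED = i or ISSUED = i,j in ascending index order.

t=0 i0/i1:xor add ; dual
t=1 i2:ld ; WAW r5
t=2 i3:sub ; RAW r5
t=3 i4:sll ; WAW r1
t=4 i5:ld ; no-port MEM/MEM
t=5 i6/i7:st or ; dual
t=6 i8:sll ; RAW r6
t=7 i9/i10:or mulh ; dual
t=8 i11/i12:bne or ; dual
t=9 i13:beq ; tail

ISSUED = 5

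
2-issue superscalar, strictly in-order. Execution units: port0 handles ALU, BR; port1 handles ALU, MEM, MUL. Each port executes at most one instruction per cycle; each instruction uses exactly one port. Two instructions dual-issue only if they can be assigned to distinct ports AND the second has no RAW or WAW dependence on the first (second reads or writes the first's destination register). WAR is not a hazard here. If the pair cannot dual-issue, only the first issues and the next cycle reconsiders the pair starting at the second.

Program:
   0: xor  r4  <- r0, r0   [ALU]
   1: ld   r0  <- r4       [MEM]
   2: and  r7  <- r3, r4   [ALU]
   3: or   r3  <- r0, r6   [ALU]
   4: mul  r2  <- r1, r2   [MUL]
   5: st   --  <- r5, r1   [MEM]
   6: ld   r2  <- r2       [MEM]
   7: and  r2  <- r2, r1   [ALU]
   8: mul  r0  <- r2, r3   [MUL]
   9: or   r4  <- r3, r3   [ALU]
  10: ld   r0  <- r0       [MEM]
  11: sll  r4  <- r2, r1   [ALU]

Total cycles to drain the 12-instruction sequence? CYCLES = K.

#0 head=0: xor i0 RAW r4
#1 head=1: ld;and i1+i2 2-wide
#2 head=3: or;mul i3+i4 2-wide
#3 head=5: st i5 no-port MEM/MEM
#4 head=6: ld i6 RAW+WAW r2
#5 head=7: and i7 RAW r2
#6 head=8: mul;or i8+i9 2-wide
#7 head=10: ld;sll i10+i11 2-wide

CYCLES = 8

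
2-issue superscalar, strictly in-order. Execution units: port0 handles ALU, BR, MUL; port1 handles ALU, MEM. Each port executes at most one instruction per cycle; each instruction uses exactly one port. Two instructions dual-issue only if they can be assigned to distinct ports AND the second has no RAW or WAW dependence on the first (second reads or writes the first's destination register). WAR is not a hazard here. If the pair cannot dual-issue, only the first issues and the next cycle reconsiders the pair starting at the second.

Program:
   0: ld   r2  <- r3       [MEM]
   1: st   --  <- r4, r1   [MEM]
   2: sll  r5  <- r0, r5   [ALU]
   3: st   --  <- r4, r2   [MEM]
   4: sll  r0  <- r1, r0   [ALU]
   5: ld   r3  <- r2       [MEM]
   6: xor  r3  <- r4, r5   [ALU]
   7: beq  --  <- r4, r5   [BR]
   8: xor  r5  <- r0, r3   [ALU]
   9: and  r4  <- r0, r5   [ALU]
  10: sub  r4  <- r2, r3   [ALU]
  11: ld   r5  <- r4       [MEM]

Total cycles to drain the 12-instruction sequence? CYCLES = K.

  cy0 -> i0 (ld.MEM) no-port MEM/MEM
  cy1 -> i1,i2 (st.MEM/sll.ALU) dual
  cy2 -> i3,i4 (st.MEM/sll.ALU) dual
  cy3 -> i5 (ld.MEM) WAW r3
  cy4 -> i6,i7 (xor.ALU/beq.BR) dual
  cy5 -> i8 (xor.ALU) RAW r5
  cy6 -> i9 (and.ALU) WAW r4
  cy7 -> i10 (sub.ALU) RAW r4
  cy8 -> i11 (ld.MEM) tail

CYCLES = 9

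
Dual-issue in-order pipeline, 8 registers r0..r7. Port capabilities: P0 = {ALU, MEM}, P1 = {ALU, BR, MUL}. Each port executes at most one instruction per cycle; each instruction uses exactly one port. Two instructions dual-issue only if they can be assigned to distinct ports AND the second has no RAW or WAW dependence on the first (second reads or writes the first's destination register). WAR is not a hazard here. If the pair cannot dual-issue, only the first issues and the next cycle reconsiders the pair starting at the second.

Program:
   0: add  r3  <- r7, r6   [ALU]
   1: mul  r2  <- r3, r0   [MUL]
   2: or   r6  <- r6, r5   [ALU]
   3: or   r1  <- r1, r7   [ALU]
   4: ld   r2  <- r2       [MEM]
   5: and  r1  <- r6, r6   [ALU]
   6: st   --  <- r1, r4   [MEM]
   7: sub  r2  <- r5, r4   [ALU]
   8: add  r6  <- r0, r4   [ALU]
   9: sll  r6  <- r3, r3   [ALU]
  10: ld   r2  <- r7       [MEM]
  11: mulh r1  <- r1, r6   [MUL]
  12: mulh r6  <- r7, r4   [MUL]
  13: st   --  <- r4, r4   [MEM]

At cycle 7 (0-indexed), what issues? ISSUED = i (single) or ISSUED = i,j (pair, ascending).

t=0 i0:add.ALU ; RAW r3
t=1 i1,i2:mul.MUL+or.ALU ; pair
t=2 i3,i4:or.ALU+ld.MEM ; pair
t=3 i5:and.ALU ; RAW r1
t=4 i6,i7:st.MEM+sub.ALU ; pair
t=5 i8:add.ALU ; WAW r6
t=6 i9,i10:sll.ALU+ld.MEM ; pair
t=7 i11:mulh.MUL ; no-port MUL/MUL
t=8 i12,i13:mulh.MUL+st.MEM ; pair

ISSUED = 11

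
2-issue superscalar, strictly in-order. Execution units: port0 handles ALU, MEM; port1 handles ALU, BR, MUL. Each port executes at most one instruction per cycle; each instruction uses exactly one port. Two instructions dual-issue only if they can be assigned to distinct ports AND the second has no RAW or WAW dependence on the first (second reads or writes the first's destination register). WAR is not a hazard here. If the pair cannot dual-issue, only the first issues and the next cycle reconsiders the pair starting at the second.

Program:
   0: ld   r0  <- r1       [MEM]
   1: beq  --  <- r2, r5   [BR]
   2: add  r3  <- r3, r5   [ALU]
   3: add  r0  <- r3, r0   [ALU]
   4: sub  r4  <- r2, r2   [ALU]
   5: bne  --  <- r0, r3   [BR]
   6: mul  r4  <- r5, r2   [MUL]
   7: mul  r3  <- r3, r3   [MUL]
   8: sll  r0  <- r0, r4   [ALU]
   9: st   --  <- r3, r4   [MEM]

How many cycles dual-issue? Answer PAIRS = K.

0. ld/beq @i0&i1  | 2-wide
1. add @i2  | RAW r3
2. add/sub @i3&i4  | 2-wide
3. bne @i5  | no-port BR/MUL
4. mul @i6  | no-port MUL/MUL
5. mul/sll @i7&i8  | 2-wide
6. st @i9  | tail

PAIRS = 3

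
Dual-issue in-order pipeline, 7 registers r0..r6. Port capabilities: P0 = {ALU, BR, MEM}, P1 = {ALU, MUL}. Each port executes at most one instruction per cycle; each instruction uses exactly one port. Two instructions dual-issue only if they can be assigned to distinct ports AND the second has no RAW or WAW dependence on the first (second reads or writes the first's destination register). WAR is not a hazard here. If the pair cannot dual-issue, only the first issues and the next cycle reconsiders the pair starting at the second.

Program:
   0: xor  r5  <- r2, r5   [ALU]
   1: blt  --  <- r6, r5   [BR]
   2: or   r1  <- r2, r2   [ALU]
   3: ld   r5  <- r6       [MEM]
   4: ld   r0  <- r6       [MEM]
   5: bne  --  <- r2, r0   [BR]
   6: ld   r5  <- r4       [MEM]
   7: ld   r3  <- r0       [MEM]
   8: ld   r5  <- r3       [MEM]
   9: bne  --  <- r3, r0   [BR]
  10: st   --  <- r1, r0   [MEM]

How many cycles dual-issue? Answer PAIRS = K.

[0] i0  xor  -- RAW r5
[1] i1&i2  blt;or  -- 2-wide
[2] i3  ld  -- no-port MEM/MEM
[3] i4  ld  -- no-port MEM/BR
[4] i5  bne  -- no-port BR/MEM
[5] i6  ld  -- no-port MEM/MEM
[6] i7  ld  -- no-port MEM/MEM
[7] i8  ld  -- no-port MEM/BR
[8] i9  bne  -- no-port BR/MEM
[9] i10  st  -- tail

PAIRS = 1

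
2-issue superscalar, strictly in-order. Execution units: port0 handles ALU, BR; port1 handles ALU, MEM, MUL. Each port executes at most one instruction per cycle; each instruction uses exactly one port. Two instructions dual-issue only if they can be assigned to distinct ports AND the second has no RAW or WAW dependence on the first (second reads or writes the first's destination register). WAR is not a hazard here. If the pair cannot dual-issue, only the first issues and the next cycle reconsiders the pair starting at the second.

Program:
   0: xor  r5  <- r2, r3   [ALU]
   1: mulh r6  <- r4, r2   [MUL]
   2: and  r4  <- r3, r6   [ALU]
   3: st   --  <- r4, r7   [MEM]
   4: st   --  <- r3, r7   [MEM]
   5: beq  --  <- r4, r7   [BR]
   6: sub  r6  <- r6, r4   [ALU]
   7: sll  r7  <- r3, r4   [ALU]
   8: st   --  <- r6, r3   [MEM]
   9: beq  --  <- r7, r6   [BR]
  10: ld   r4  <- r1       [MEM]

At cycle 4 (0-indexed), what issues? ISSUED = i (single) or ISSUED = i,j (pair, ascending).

t=0 i0&i1:xor/mulh ; 2-wide
t=1 i2:and ; RAW r4
t=2 i3:st ; no-port MEM/MEM
t=3 i4&i5:st/beq ; 2-wide
t=4 i6&i7:sub/sll ; 2-wide
t=5 i8&i9:st/beq ; 2-wide
t=6 i10:ld ; tail

ISSUED = 6,7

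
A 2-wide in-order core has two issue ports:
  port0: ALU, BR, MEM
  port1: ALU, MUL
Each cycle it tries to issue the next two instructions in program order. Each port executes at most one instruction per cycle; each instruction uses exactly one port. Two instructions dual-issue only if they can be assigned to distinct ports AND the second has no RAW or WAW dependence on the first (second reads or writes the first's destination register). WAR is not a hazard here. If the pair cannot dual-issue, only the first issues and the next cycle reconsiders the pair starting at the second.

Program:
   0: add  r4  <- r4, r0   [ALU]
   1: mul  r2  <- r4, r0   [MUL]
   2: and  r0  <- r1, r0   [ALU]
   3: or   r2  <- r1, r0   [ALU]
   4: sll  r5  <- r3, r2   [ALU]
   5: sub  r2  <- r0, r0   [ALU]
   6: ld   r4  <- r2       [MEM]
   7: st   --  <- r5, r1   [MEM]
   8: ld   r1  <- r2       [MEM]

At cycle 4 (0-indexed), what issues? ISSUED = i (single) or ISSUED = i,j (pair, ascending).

[0] i0  add.ALU  -- RAW r4
[1] i1&i2  mul.MUL and.ALU  -- 2-wide
[2] i3  or.ALU  -- RAW r2
[3] i4&i5  sll.ALU sub.ALU  -- 2-wide
[4] i6  ld.MEM  -- no-port MEM/MEM
[5] i7  st.MEM  -- no-port MEM/MEM
[6] i8  ld.MEM  -- tail

ISSUED = 6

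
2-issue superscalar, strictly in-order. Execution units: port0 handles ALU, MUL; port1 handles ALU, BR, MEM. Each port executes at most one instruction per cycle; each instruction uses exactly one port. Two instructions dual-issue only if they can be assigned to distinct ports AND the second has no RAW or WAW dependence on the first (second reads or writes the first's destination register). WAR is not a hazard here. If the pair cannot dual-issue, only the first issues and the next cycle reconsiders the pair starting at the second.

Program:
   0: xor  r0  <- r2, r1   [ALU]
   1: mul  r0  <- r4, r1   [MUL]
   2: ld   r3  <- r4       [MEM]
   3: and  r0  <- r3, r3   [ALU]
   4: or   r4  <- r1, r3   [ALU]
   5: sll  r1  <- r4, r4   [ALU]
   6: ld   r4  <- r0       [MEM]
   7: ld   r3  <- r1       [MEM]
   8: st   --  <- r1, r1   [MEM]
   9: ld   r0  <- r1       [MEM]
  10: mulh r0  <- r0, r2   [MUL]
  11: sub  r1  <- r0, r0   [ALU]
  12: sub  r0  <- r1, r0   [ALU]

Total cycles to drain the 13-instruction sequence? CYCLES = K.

#0 head=0: xor.ALU i0 WAW r0
#1 head=1: mul.MUL/ld.MEM i1+i2 pair
#2 head=3: and.ALU/or.ALU i3+i4 pair
#3 head=5: sll.ALU/ld.MEM i5+i6 pair
#4 head=7: ld.MEM i7 no-port MEM/MEM
#5 head=8: st.MEM i8 no-port MEM/MEM
#6 head=9: ld.MEM i9 RAW+WAW r0
#7 head=10: mulh.MUL i10 RAW r0
#8 head=11: sub.ALU i11 RAW r1
#9 head=12: sub.ALU i12 tail

CYCLES = 10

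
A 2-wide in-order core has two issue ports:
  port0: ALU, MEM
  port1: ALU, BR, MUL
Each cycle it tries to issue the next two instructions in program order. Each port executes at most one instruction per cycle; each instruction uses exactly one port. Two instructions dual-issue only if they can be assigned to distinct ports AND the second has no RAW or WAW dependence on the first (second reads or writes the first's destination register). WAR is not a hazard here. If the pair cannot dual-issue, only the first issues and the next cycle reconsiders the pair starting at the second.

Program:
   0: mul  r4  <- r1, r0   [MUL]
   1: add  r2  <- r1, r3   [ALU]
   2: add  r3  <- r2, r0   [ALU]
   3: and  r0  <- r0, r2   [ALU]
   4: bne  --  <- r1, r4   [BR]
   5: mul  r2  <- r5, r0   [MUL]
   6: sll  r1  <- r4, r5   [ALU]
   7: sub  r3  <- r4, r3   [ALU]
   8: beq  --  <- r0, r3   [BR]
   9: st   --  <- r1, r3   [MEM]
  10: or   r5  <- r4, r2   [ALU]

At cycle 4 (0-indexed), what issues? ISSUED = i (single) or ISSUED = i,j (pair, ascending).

ISSUED = 7

  cy0 -> i0/i1 (mul/add) 2-wide
  cy1 -> i2/i3 (add/and) 2-wide
  cy2 -> i4 (bne) no-port BR/MUL
  cy3 -> i5/i6 (mul/sll) 2-wide
  cy4 -> i7 (sub) RAW r3
  cy5 -> i8/i9 (beq/st) 2-wide
  cy6 -> i10 (or) tail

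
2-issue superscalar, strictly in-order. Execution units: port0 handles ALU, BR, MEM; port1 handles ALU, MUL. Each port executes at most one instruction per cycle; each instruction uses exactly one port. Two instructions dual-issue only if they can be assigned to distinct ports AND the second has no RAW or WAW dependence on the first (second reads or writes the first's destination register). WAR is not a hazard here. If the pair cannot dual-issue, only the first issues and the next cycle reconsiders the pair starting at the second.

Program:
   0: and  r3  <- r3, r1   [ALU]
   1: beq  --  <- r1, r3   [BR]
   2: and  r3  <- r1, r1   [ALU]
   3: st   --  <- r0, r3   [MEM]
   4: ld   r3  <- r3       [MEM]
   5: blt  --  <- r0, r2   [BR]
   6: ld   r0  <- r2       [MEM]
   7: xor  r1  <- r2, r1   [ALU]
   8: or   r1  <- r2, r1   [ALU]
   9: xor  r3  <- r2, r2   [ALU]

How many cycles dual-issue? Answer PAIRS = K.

PAIRS = 3

c0: i0 and  RAW r3
c1: i1,i2 beq/and  pair
c2: i3 st  no-port MEM/MEM
c3: i4 ld  no-port MEM/BR
c4: i5 blt  no-port BR/MEM
c5: i6,i7 ld/xor  pair
c6: i8,i9 or/xor  pair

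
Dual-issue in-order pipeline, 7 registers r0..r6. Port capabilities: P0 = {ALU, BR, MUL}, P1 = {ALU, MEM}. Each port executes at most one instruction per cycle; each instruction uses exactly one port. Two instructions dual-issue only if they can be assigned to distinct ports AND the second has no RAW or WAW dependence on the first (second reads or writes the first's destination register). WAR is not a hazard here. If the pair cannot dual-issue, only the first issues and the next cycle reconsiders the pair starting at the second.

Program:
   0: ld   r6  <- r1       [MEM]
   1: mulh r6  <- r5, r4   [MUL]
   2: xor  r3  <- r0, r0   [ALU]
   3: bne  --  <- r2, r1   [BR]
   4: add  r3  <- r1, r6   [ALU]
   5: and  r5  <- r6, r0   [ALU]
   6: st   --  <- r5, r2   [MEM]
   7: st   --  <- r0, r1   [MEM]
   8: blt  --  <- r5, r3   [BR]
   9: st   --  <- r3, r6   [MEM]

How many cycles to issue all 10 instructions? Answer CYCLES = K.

CYCLES = 7

t=0 i0:ld.MEM ; WAW r6
t=1 i1/i2:mulh.MUL/xor.ALU ; dual
t=2 i3/i4:bne.BR/add.ALU ; dual
t=3 i5:and.ALU ; RAW r5
t=4 i6:st.MEM ; no-port MEM/MEM
t=5 i7/i8:st.MEM/blt.BR ; dual
t=6 i9:st.MEM ; tail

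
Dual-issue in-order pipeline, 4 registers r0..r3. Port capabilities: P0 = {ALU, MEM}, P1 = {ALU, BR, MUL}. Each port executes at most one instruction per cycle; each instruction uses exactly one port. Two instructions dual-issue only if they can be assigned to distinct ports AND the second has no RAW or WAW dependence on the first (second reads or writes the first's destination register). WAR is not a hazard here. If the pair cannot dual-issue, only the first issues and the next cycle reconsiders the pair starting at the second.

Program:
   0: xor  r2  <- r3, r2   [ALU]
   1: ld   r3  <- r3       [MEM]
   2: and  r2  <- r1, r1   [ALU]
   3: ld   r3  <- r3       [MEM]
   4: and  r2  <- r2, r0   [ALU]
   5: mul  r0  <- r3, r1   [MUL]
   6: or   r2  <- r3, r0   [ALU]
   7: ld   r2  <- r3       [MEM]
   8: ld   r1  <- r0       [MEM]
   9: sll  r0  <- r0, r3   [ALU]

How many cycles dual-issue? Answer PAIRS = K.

[0] i0,i1  xor+ld  -- dual
[1] i2,i3  and+ld  -- dual
[2] i4,i5  and+mul  -- dual
[3] i6  or  -- WAW r2
[4] i7  ld  -- no-port MEM/MEM
[5] i8,i9  ld+sll  -- dual

PAIRS = 4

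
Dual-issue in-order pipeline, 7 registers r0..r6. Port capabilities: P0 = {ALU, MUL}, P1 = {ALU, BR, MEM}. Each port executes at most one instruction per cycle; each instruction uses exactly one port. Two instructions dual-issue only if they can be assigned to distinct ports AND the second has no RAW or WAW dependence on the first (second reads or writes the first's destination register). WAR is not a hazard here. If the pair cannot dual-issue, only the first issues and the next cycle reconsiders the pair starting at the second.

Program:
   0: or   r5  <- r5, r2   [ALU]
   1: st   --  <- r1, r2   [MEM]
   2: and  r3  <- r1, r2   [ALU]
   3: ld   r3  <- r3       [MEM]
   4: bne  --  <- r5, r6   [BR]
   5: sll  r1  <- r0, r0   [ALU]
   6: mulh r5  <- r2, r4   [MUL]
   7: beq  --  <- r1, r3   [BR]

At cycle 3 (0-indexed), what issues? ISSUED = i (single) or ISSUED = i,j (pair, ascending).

ISSUED = 4,5

  cy0 -> i0/i1 (or.ALU st.MEM) pair
  cy1 -> i2 (and.ALU) RAW+WAW r3
  cy2 -> i3 (ld.MEM) no-port MEM/BR
  cy3 -> i4/i5 (bne.BR sll.ALU) pair
  cy4 -> i6/i7 (mulh.MUL beq.BR) pair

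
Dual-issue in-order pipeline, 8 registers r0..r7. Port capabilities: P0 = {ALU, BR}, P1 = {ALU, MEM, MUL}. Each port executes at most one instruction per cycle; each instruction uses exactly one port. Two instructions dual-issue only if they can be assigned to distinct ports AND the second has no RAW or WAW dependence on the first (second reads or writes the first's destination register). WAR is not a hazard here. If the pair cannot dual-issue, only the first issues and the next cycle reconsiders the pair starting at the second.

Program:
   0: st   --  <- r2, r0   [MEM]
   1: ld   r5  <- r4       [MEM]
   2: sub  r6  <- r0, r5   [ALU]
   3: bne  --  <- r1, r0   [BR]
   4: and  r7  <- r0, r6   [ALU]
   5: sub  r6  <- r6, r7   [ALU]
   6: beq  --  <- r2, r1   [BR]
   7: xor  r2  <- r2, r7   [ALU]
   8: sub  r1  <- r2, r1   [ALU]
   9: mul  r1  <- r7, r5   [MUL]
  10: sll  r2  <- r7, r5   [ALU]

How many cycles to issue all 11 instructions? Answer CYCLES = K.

CYCLES = 8

c0: i0 st  no-port MEM/MEM
c1: i1 ld  RAW r5
c2: i2&i3 sub;bne  pair
c3: i4 and  RAW r7
c4: i5&i6 sub;beq  pair
c5: i7 xor  RAW r2
c6: i8 sub  WAW r1
c7: i9&i10 mul;sll  pair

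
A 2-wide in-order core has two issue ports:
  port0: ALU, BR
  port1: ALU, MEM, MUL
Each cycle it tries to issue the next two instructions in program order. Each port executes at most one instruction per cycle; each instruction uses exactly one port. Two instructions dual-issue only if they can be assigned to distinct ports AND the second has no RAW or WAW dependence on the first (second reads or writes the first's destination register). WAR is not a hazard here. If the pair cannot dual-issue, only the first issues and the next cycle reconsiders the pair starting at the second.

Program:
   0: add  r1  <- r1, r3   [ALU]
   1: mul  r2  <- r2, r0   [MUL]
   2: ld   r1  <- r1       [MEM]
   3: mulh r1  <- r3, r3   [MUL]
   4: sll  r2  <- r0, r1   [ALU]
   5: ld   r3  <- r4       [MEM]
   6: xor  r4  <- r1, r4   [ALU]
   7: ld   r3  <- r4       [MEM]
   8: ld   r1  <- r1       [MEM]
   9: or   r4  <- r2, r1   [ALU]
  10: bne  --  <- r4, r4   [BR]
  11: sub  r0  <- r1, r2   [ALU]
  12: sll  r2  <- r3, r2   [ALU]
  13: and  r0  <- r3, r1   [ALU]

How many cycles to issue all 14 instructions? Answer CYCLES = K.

CYCLES = 10

0. add;mul @i0,i1  | 2-wide
1. ld @i2  | no-port MEM/MUL
2. mulh @i3  | RAW r1
3. sll;ld @i4,i5  | 2-wide
4. xor @i6  | RAW r4
5. ld @i7  | no-port MEM/MEM
6. ld @i8  | RAW r1
7. or @i9  | RAW r4
8. bne;sub @i10,i11  | 2-wide
9. sll;and @i12,i13  | 2-wide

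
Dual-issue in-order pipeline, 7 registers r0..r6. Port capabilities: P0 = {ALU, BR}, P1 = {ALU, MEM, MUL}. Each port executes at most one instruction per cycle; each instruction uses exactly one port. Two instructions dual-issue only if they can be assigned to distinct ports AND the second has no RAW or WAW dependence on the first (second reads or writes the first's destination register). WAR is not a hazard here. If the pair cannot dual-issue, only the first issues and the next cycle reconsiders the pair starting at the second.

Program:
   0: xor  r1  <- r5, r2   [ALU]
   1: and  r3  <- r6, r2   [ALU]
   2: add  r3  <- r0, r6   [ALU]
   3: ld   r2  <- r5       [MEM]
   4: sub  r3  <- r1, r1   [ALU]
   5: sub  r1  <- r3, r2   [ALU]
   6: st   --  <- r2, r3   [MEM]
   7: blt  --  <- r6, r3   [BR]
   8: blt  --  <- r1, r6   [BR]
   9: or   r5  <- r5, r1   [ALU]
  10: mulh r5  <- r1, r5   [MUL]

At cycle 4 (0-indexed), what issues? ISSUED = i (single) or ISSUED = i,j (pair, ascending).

ISSUED = 7

  cy0 -> i0&i1 (xor.ALU and.ALU) pair
  cy1 -> i2&i3 (add.ALU ld.MEM) pair
  cy2 -> i4 (sub.ALU) RAW r3
  cy3 -> i5&i6 (sub.ALU st.MEM) pair
  cy4 -> i7 (blt.BR) no-port BR/BR
  cy5 -> i8&i9 (blt.BR or.ALU) pair
  cy6 -> i10 (mulh.MUL) tail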